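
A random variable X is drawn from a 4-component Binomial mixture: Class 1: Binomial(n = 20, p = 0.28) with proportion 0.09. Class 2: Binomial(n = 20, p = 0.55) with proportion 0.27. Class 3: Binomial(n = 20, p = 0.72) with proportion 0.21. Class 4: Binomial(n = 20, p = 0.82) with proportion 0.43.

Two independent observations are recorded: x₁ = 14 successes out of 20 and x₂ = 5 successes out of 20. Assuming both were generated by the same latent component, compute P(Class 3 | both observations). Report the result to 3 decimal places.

0.006

Posterior ∝ prior × likelihood, so P(k | x) ∝ w_k f_k(x); normalise over all components.
Since both observations come from the same component, the likelihood for component k is f_k(x₁)·f_k(x₂).
  f_1 = [9.83085e-05] × [0.193295] = 1.90026e-05
  f_2 = [0.0745996] × [0.00490281] = 0.000365748
  f_3 = [0.187926] × [1.52924e-05] = 2.87385e-06
  f_4 = [0.0819243] × [3.87794e-08] = 3.17697e-09
Multiply by the mixture weights:
  w_1·f_1 = 0.09 × 1.90026e-05 = 1.71023e-06
  w_2·f_2 = 0.27 × 0.000365748 = 9.87518e-05
  w_3·f_3 = 0.21 × 2.87385e-06 = 6.03508e-07
  w_4·f_4 = 0.43 × 3.17697e-09 = 1.3661e-09
Sum: 1.71023e-06 + 9.87518e-05 + 6.03508e-07 + 1.3661e-09 = 0.000101067
Responsibility of Class 3: 6.03508e-07 / 0.000101067 ≈ 0.006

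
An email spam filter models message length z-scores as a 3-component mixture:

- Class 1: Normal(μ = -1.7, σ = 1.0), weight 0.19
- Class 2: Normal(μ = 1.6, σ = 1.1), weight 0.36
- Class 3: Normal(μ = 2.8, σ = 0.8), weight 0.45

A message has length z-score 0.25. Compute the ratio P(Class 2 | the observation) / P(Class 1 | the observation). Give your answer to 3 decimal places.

Only the two components matter; the odds are (π_i f_i(x)) / (π_j f_j(x)).
Evaluate each component's likelihood at the observed value:
  f_1 = (1/(1.0·√(2π)))·exp(−(0.25−-1.7)²/(2·1.0²)) = 0.398942·exp(-1.90125) = 0.0595947
  f_2 = (1/(1.1·√(2π)))·exp(−(0.25−1.6)²/(2·1.1²)) = 0.362675·exp(-0.75310) = 0.170785
  f_3 = (1/(0.8·√(2π)))·exp(−(0.25−2.8)²/(2·0.8²)) = 0.498678·exp(-5.08008) = 0.00310149
0.0614827 / 0.011323 ≈ 5.430

5.430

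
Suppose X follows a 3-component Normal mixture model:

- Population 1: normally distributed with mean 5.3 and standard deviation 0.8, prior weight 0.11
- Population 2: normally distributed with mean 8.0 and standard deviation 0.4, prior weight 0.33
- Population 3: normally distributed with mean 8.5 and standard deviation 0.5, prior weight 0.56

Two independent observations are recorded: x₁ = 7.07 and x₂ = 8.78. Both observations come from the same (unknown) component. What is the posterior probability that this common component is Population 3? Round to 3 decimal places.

Apply Bayes' rule: the posterior for each component is proportional to its prior times its likelihood at x.
Since both observations come from the same component, the likelihood for component k is f_k(x₁)·f_k(x₂).
  f_1 = [0.043137] × [3.88018e-05] = 1.67379e-06
  f_2 = [0.0668396] × [0.148987] = 0.00995821
  f_3 = [0.0133586] × [0.682092] = 0.00911182
Prior × likelihood for each component:
  P(Z=1)·f_1 = 0.11 × 1.67379e-06 = 1.84117e-07
  P(Z=2)·f_2 = 0.33 × 0.00995821 = 0.00328621
  P(Z=3)·f_3 = 0.56 × 0.00911182 = 0.00510262
Denominator: 1.84117e-07 + 0.00328621 + 0.00510262 = 0.00838901
P(Population 3 | x₁,x₂) = 0.00510262 / 0.00838901 ≈ 0.608

0.608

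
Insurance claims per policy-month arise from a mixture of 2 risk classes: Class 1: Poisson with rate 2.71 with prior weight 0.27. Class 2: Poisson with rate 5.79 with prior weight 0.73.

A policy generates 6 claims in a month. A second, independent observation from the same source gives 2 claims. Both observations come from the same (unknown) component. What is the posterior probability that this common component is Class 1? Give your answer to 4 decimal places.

The responsibility of component k is π_k f_k(x) divided by Σ_j π_j f_j(x).
Since both observations come from the same component, the likelihood for component k is f_k(x₁)·f_k(x₂).
  p_1 = [e^(−2.71)·2.71^6/6! = 0.0366054] × [0.244326] = 0.00894367
  p_2 = [e^(−5.79)·5.79^6/6! = 0.16002] × [0.0512581] = 0.00820231
Weight by the priors:
  π_1·p_1 = 0.27 × 0.00894367 = 0.00241479
  π_2·p_2 = 0.73 × 0.00820231 = 0.00598768
Normaliser: 0.00241479 + 0.00598768 = 0.00840247
Responsibility of Class 1: 0.00241479 / 0.00840247 ≈ 0.2874

0.2874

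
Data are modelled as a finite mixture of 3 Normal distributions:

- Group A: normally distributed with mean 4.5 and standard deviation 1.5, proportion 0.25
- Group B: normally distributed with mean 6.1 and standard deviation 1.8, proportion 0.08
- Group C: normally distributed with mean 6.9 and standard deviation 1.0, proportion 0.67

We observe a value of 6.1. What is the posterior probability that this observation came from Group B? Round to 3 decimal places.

P(component k | x) = w_k·f_k(x) / marginal(x), where marginal(x) = Σ_j w_j·f_j(x).
Component likelihoods at x = 6.1:
  f_A = 0.150575
  f_B = 0.221635
  f_C = 0.289692
Weight by the priors:
  w_A·f_A = 0.25 × 0.150575 = 0.0376438
  w_B·f_B = 0.08 × 0.221635 = 0.0177308
  w_C·f_C = 0.67 × 0.289692 = 0.194093
Normaliser: 0.0376438 + 0.0177308 + 0.194093 = 0.249468
P(Group B | 6.1) ≈ 0.071

0.071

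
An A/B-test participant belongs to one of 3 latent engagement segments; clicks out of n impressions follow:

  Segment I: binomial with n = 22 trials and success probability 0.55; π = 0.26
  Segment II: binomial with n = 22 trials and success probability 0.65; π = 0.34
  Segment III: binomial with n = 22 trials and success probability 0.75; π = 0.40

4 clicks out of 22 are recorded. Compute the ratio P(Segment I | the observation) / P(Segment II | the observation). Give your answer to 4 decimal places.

Posterior odds = (π_i f_i(x)) / (π_j f_j(x)); the normalising sum cancels.
Binomial probabilities:
  L_I = 0.000383257
  L_II = 8.11134e-06
  L_III = 3.36806e-08
Posterior odds = (π_I·L_I) / (π_II·L_II) = (0.26·0.000383257) / (0.34·8.11134e-06) = 9.96469e-05 / 2.75786e-06 ≈ 36.1320

36.1320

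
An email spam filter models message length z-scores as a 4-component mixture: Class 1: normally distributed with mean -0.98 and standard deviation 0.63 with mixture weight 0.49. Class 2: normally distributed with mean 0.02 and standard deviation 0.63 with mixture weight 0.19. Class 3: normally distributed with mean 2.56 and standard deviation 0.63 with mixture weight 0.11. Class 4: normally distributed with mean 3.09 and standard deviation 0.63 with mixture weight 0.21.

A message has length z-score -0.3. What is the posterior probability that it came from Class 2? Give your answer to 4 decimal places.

By Bayes' theorem, P(k | x) = w_k f_k(x) / Σ_j w_j f_j(x).
Component likelihoods at x = -0.3:
  L_1 = 0.353661
  L_2 = 0.556603
  L_3 = 2.12052e-05
  L_4 = 3.26699e-07
Multiply by the mixture weights:
  w_1·L_1 = 0.49 × 0.353661 = 0.173294
  w_2·L_2 = 0.19 × 0.556603 = 0.105755
  w_3·L_3 = 0.11 × 2.12052e-05 = 2.33258e-06
  w_4·L_4 = 0.21 × 3.26699e-07 = 6.86067e-08
Normaliser: 0.173294 + 0.105755 + 2.33258e-06 + 6.86067e-08 = 0.279051
Responsibility of Class 2: 0.105755 / 0.279051 ≈ 0.3790

0.3790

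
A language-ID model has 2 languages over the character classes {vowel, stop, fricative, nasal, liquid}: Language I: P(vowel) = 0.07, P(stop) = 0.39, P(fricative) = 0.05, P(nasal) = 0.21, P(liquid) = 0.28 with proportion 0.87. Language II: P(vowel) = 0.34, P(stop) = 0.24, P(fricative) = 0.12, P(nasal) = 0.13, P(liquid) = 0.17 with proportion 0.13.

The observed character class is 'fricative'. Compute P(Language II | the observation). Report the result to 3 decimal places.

P(component k | x) = π_k·f_k(x) / marginal(x), where marginal(x) = Σ_j π_j·f_j(x).
Component likelihoods at x = 'fricative':
  L_I = P(fricative | comp) = 0.05
  L_II = P(fricative | comp) = 0.12
Prior × likelihood for each component:
  π_I·L_I = 0.87 × 0.05 = 0.0435
  π_II·L_II = 0.13 × 0.12 = 0.0156
Sum: 0.0435 + 0.0156 = 0.0591
Responsibility of Language II: 0.0156 / 0.0591 ≈ 0.264

0.264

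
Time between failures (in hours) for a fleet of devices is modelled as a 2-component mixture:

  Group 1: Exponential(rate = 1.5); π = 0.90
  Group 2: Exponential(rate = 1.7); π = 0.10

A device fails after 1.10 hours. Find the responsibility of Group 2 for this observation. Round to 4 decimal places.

0.0918

P(component k | x) = P(Z=k)·f_k(x) / marginal(x), where marginal(x) = Σ_j P(Z=j)·f_j(x).
Exponential densities:
  L_1 = 1.5·e^(−1.5·1.10) = 1.5·e^(−1.6500) = 0.288075
  L_2 = 1.7·e^(−1.7·1.10) = 1.7·e^(−1.8700) = 0.26201
Weight by the priors:
  P(Z=1)·L_1 = 0.90 × 0.288075 = 0.259267
  P(Z=2)·L_2 = 0.10 × 0.26201 = 0.026201
Sum: 0.259267 + 0.026201 = 0.285468
Responsibility of Group 2: 0.026201 / 0.285468 ≈ 0.0918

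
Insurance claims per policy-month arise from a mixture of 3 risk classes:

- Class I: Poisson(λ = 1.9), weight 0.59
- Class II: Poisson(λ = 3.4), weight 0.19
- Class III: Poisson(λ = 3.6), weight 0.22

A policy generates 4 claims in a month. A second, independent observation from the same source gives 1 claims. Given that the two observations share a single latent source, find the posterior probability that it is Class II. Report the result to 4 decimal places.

Posterior ∝ prior × likelihood, so P(k | x) ∝ P(Z=k) f_k(x); normalise over all components.
Since both observations come from the same component, the likelihood for component k is f_k(x₁)·f_k(x₂).
  p_I = [e^(−1.9)·1.9^4/4! = 0.0812164] × [0.28418] = 0.0230801
  p_II = [e^(−3.4)·3.4^4/4! = 0.185825] × [0.113469] = 0.0210854
  p_III = [e^(−3.6)·3.6^4/4! = 0.191222] × [0.0983654] = 0.0188097
Unnormalised posteriors:
  P(Z=I)·p_I = 0.59 × 0.0230801 = 0.0136173
  P(Z=II)·p_II = 0.19 × 0.0210854 = 0.00400622
  P(Z=III)·p_III = 0.22 × 0.0188097 = 0.00413813
Normaliser: 0.0136173 + 0.00400622 + 0.00413813 = 0.0217616
P(Class II | x₁, x₂) ≈ 0.1841

0.1841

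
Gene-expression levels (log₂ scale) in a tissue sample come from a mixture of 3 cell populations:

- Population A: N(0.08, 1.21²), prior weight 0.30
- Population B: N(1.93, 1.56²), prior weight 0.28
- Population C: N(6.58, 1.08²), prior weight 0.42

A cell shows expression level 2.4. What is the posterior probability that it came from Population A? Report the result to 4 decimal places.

0.1868

P(component k | x) = π_k·f_k(x) / marginal(x), where marginal(x) = Σ_j π_j·f_j(x).
Evaluate each component's likelihood at the observed value:
  p_A = 0.052461
  p_B = 0.244385
  p_C = 0.000206382
Prior × likelihood for each component:
  π_A·p_A = 0.30 × 0.052461 = 0.0157383
  π_B·p_B = 0.28 × 0.244385 = 0.0684278
  π_C·p_C = 0.42 × 0.000206382 = 8.66803e-05
Evidence: 0.0157383 + 0.0684278 + 8.66803e-05 = 0.0842528
P(Population A | 2.4) ≈ 0.1868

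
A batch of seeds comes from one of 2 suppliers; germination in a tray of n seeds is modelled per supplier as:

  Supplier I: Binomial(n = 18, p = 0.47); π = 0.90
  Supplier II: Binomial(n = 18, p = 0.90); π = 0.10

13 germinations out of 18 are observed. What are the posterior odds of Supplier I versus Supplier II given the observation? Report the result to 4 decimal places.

8.0861

The posterior odds equal the prior odds times the likelihood ratio: (π_i/π_j)·(f_i(x)/f_j(x)).
Evaluate each component's likelihood at the observed value:
  p_I = C(18,13)·0.47^13·0.53^5 = 8568·5.461e-05·0.0418195 = 0.0195673
  p_II = C(18,13)·0.90^13·0.10^5 = 8568·0.254187·1e-05 = 0.0217787
Posterior odds = (π_I·p_I) / (π_II·p_II) = (0.90·0.0195673) / (0.10·0.0217787) = 0.0176106 / 0.00217787 ≈ 8.0861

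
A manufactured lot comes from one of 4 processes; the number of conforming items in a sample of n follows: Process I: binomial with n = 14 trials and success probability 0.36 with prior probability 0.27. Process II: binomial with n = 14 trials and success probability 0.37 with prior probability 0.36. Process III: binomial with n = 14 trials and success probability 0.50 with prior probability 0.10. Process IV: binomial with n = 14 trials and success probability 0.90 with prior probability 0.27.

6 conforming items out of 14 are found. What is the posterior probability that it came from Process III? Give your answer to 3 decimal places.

0.134

Posterior ∝ prior × likelihood, so P(k | x) ∝ w_k f_k(x); normalise over all components.
Component likelihoods at x = 6 conforming items out of 14:
  p_I = 0.183997
  p_II = 0.191201
  p_III = 0.183289
  p_IV = 1.59592e-05
Prior × likelihood for each component:
  w_I·p_I = 0.27 × 0.183997 = 0.0496791
  w_II·p_II = 0.36 × 0.191201 = 0.0688323
  w_III·p_III = 0.10 × 0.183289 = 0.0183289
  w_IV·p_IV = 0.27 × 1.59592e-05 = 4.30898e-06
Evidence: 0.0496791 + 0.0688323 + 0.0183289 + 4.30898e-06 = 0.136845
Responsibility of Process III: 0.0183289 / 0.136845 ≈ 0.134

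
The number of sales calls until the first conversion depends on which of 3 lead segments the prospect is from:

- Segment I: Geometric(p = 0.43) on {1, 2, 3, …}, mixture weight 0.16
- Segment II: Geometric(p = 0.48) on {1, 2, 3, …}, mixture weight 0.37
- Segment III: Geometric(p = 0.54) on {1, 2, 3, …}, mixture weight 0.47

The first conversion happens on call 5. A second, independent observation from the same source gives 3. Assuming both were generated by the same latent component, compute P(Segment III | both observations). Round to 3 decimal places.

0.325

P(component k | x) = w_k·f_k(x) / marginal(x), where marginal(x) = Σ_j w_j·f_j(x).
Since both observations come from the same component, the likelihood for component k is f_k(x₁)·f_k(x₂).
  f_I = [0.43·(1−0.43)^4 = 0.43·0.10556 = 0.0453908] × [0.139707] = 0.00634141
  f_II = [0.48·(1−0.48)^4 = 0.48·0.0731162 = 0.0350958] × [0.129792] = 0.00455515
  f_III = [0.54·(1−0.54)^4 = 0.54·0.0447746 = 0.0241783] × [0.114264] = 0.0027627
Prior × likelihood for each component:
  w_I·f_I = 0.16 × 0.00634141 = 0.00101463
  w_II·f_II = 0.37 × 0.00455515 = 0.0016854
  w_III·f_III = 0.47 × 0.0027627 = 0.00129847
Sum: 0.00101463 + 0.0016854 + 0.00129847 = 0.0039985
P(Segment III | x) ≈ 0.325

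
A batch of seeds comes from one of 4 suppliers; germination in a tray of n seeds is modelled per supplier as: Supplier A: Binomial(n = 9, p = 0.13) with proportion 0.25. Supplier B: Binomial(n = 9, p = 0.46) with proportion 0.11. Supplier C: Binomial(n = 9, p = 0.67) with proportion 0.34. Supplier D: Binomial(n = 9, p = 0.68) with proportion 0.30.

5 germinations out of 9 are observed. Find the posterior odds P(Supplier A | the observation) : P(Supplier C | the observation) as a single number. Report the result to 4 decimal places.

0.0098

Since P(k|x) ∝ π_k f_k(x), the posterior odds are π_i f_i(x) / (π_j f_j(x)).
Component likelihoods at x = 5 germinations out of 9:
  f_A = C(9,5)·0.13^5·0.87^4 = 126·3.71293e-05·0.572898 = 0.00268018
  f_B = C(9,5)·0.46^5·0.54^4 = 126·0.0205963·0.0850306 = 0.220666
  f_C = C(9,5)·0.67^5·0.33^4 = 126·0.135013·0.0118592 = 0.201744
  f_D = C(9,5)·0.68^5·0.32^4 = 126·0.145393·0.0104858 = 0.192095
Posterior odds = (π_A·f_A) / (π_C·f_C) = (0.25·0.00268018) / (0.34·0.201744) = 0.000670046 / 0.0685929 ≈ 0.0098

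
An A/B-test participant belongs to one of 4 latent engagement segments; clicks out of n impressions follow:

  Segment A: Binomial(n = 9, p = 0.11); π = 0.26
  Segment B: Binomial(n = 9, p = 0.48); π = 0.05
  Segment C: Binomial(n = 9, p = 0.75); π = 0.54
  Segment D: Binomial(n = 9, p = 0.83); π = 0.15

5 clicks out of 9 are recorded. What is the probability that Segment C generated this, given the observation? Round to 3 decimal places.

0.775

P(component k | x) = π_k·f_k(x) / marginal(x), where marginal(x) = Σ_j π_j·f_j(x).
Evaluate each component's likelihood at the observed value:
  L_A = C(9,5)·0.11^5·0.89^4 = 126·1.61051e-05·0.627422 = 0.00127319
  L_B = C(9,5)·0.48^5·0.52^4 = 126·0.0254804·0.0731162 = 0.234742
  L_C = C(9,5)·0.75^5·0.25^4 = 126·0.237305·0.00390625 = 0.116798
  L_D = C(9,5)·0.83^5·0.17^4 = 126·0.393904·0.00083521 = 0.0414531
Multiply by the mixture weights:
  π_A·L_A = 0.26 × 0.00127319 = 0.00033103
  π_B·L_B = 0.05 × 0.234742 = 0.0117371
  π_C·L_C = 0.54 × 0.116798 = 0.0630711
  π_D·L_D = 0.15 × 0.0414531 = 0.00621796
Denominator: 0.00033103 + 0.0117371 + 0.0630711 + 0.00621796 = 0.0813572
P(Segment C | the observation) = 0.0630711 / 0.0813572 ≈ 0.775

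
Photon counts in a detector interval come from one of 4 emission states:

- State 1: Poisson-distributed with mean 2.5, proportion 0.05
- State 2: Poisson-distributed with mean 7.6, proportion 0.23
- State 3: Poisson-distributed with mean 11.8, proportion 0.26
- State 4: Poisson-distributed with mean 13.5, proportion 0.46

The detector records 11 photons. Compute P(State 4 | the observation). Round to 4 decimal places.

P(component k | x) = π_k·f_k(x) / marginal(x), where marginal(x) = Σ_j π_j·f_j(x).
Poisson probabilities:
  f_1 = e^(−2.5)·2.5^11/11! = 4.90285e-05
  f_2 = e^(−7.6)·7.6^11/11! = 0.061257
  f_3 = e^(−11.8)·11.8^11/11! = 0.11611
  f_4 = e^(−13.5)·13.5^11/11! = 0.0932267
Multiply by the mixture weights:
  π_1·f_1 = 0.05 × 4.90285e-05 = 2.45142e-06
  π_2·f_2 = 0.23 × 0.061257 = 0.0140891
  π_3·f_3 = 0.26 × 0.11611 = 0.0301887
  π_4·f_4 = 0.46 × 0.0932267 = 0.0428843
Marginal: 2.45142e-06 + 0.0140891 + 0.0301887 + 0.0428843 = 0.0871646
P(State 4 | 11 photons) = 0.0428843 / 0.0871646 ≈ 0.4920

0.4920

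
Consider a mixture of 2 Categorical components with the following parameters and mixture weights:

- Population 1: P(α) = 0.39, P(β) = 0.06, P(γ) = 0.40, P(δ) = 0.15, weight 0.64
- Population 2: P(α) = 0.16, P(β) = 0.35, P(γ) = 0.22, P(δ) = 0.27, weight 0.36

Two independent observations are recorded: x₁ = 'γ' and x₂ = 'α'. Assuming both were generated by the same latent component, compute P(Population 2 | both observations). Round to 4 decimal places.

Posterior ∝ prior × likelihood, so P(k | x) ∝ w_k f_k(x); normalise over all components.
Since both observations come from the same component, the likelihood for component k is f_k(x₁)·f_k(x₂).
  L_1 = [0.4] × [0.39] = 0.156
  L_2 = [0.22] × [0.16] = 0.0352
Multiply by the mixture weights:
  w_1·L_1 = 0.64 × 0.156 = 0.09984
  w_2·L_2 = 0.36 × 0.0352 = 0.012672
Evidence: 0.09984 + 0.012672 = 0.112512
P(Population 2 | x) ≈ 0.1126

0.1126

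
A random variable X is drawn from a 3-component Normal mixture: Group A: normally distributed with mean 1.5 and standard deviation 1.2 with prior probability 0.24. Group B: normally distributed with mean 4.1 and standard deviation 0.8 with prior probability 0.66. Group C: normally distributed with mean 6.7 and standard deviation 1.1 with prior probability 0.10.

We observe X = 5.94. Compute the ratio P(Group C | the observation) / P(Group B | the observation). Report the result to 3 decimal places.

1.222

Posterior odds = (w_i f_i(x)) / (w_j f_j(x)); the normalising sum cancels.
Component likelihoods at x = 5.94:
  f_A = 0.000353984
  f_B = 0.0354088
  f_C = 0.285668
Odds = (0.10/0.66) × (0.285668/0.0354088) = 0.151515 × 8.0677 ≈ 1.222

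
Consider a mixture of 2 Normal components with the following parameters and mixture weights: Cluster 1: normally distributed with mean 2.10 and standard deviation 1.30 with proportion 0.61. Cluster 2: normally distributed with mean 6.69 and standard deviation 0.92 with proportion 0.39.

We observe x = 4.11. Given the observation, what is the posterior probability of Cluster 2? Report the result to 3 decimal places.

Apply Bayes' rule: the posterior for each component is proportional to its prior times its likelihood at x.
Normal densities:
  L_1 = (1/(1.30·√(2π)))·exp(−(4.11−2.10)²/(2·1.30²)) = 0.306879·exp(-1.19530) = 0.0928659
  L_2 = (1/(0.92·√(2π)))·exp(−(4.11−6.69)²/(2·0.92²)) = 0.433633·exp(-3.93218) = 0.00849957
Unnormalised posteriors:
  π_1·L_1 = 0.61 × 0.0928659 = 0.0566482
  π_2·L_2 = 0.39 × 0.00849957 = 0.00331483
Denominator: 0.0566482 + 0.00331483 = 0.059963
P(Cluster 2 | data) ≈ 0.055

0.055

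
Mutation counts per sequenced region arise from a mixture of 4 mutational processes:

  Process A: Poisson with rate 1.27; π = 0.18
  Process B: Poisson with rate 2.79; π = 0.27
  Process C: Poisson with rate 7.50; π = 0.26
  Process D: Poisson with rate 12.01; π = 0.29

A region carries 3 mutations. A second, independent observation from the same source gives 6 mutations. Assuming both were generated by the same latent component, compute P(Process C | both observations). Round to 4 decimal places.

The responsibility of component k is π_k f_k(x) divided by Σ_j π_j f_j(x).
Since both observations come from the same component, the likelihood for component k is f_k(x₁)·f_k(x₂).
  L_A = [0.0958751] × [0.00163657] = 0.000156907
  L_B = [0.222321] × [0.0402357] = 0.00894522
  L_C = [0.0388887] × [0.136718] = 0.0053168
  L_D = [0.00175631] × [0.0253541] = 4.45297e-05
Unnormalised posteriors:
  π_A·L_A = 0.18 × 0.000156907 = 2.82432e-05
  π_B·L_B = 0.27 × 0.00894522 = 0.00241521
  π_C·L_C = 0.26 × 0.0053168 = 0.00138237
  π_D·L_D = 0.29 × 4.45297e-05 = 1.29136e-05
Evidence: 2.82432e-05 + 0.00241521 + 0.00138237 + 1.29136e-05 = 0.00383873
P(Process C | x₁,x₂) = 0.00138237 / 0.00383873 ≈ 0.3601

0.3601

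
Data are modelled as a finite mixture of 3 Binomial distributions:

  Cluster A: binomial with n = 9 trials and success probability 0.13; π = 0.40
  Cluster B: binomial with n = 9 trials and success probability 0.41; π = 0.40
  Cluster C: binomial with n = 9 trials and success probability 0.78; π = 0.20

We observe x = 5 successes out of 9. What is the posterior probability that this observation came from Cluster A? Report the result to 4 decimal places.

Apply Bayes' rule: the posterior for each component is proportional to its prior times its likelihood at x.
Component likelihoods at x = 5 successes out of 9:
  f_A = 0.00268018
  f_B = 0.176888
  f_C = 0.0852186
Multiply by the mixture weights:
  P(Z=A)·f_A = 0.40 × 0.00268018 = 0.00107207
  P(Z=B)·f_B = 0.40 × 0.176888 = 0.0707551
  P(Z=C)·f_C = 0.20 × 0.0852186 = 0.0170437
Denominator: 0.00107207 + 0.0707551 + 0.0170437 = 0.0888709
So the posterior for Cluster A is 0.00107207 / 0.0888709 ≈ 0.0121.

0.0121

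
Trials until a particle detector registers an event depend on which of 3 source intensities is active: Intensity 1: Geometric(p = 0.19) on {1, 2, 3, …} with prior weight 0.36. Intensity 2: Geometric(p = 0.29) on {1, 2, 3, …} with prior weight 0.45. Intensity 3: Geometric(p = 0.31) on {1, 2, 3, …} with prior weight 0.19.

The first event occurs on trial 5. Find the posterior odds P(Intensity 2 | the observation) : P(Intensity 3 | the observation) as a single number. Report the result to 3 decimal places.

2.484

Since P(k|x) ∝ π_k f_k(x), the posterior odds are π_i f_i(x) / (π_j f_j(x)).
Geometric probabilities:
  p_1 = 0.19·(1−0.19)^4 = 0.19·0.430467 = 0.0817888
  p_2 = 0.29·(1−0.29)^4 = 0.29·0.254117 = 0.0736939
  p_3 = 0.31·(1−0.31)^4 = 0.31·0.226671 = 0.0702681
Odds = (0.45/0.19) × (0.0736939/0.0702681) = 2.36842 × 1.04875 ≈ 2.484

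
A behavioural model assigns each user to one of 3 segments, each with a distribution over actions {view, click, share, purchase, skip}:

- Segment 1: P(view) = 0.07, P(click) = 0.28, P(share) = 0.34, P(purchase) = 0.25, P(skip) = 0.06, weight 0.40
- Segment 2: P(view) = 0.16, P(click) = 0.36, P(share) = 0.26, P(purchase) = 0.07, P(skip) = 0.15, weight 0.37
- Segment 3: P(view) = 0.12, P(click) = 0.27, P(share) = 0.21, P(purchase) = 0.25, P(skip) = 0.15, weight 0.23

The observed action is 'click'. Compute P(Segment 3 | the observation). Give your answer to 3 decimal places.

0.202

P(component k | x) = π_k·f_k(x) / marginal(x), where marginal(x) = Σ_j π_j·f_j(x).
Categorical probabilities:
  f_1 = 0.28
  f_2 = 0.36
  f_3 = 0.27
Prior × likelihood for each component:
  π_1·f_1 = 0.40 × 0.28 = 0.112
  π_2·f_2 = 0.37 × 0.36 = 0.1332
  π_3·f_3 = 0.23 × 0.27 = 0.0621
Marginal: 0.112 + 0.1332 + 0.0621 = 0.3073
P(Segment 3 | x) = 0.0621 / 0.3073 ≈ 0.202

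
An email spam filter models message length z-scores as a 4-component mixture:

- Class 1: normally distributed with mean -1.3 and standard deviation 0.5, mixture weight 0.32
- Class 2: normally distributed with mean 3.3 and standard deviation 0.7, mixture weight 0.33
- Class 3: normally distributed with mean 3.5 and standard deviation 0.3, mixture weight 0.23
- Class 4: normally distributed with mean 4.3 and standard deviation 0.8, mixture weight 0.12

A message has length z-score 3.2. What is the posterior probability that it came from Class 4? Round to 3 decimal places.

0.059

P(component k | x) = π_k·f_k(x) / marginal(x), where marginal(x) = Σ_j π_j·f_j(x).
Normal densities:
  L_1 = (1/(0.5·√(2π)))·exp(−(3.2−-1.3)²/(2·0.5²)) = 0.797885·exp(-40.50000) = 2.05595e-18
  L_2 = (1/(0.7·√(2π)))·exp(−(3.2−3.3)²/(2·0.7²)) = 0.569918·exp(-0.01020) = 0.564132
  L_3 = (1/(0.3·√(2π)))·exp(−(3.2−3.5)²/(2·0.3²)) = 1.329808·exp(-0.50000) = 0.806569
  L_4 = (1/(0.8·√(2π)))·exp(−(3.2−4.3)²/(2·0.8²)) = 0.498678·exp(-0.94531) = 0.193765
Prior × likelihood for each component:
  π_1·L_1 = 0.32 × 2.05595e-18 = 6.57906e-19
  π_2·L_2 = 0.33 × 0.564132 = 0.186163
  π_3·L_3 = 0.23 × 0.806569 = 0.185511
  π_4·L_4 = 0.12 × 0.193765 = 0.0232518
Evidence: 6.57906e-19 + 0.186163 + 0.185511 + 0.0232518 = 0.394926
So the posterior for Class 4 is 0.0232518 / 0.394926 ≈ 0.059.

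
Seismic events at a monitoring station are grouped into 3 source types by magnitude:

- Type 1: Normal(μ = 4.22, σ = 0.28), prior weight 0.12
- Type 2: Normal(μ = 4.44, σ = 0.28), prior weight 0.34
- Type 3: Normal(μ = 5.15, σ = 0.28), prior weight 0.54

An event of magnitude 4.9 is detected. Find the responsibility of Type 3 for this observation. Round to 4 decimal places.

0.7933

P(component k | x) = w_k·f_k(x) / marginal(x), where marginal(x) = Σ_j w_j·f_j(x).
Component likelihoods at x = 4.9:
  L_1 = 0.0746494
  L_2 = 0.369552
  L_3 = 0.956409
Multiply by the mixture weights:
  w_1·L_1 = 0.12 × 0.0746494 = 0.00895793
  w_2·L_2 = 0.34 × 0.369552 = 0.125648
  w_3·L_3 = 0.54 × 0.956409 = 0.516461
Denominator: 0.00895793 + 0.125648 + 0.516461 = 0.651067
P(Type 3 | 4.9) = 0.516461 / 0.651067 ≈ 0.7933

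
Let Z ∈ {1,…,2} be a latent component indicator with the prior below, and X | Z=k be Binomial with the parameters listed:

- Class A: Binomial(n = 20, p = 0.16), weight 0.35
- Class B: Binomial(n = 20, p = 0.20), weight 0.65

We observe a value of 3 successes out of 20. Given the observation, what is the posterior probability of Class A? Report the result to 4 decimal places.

0.3872

Apply Bayes' rule: the posterior for each component is proportional to its prior times its likelihood at x.
Binomial probabilities:
  f_A = C(20,3)·0.16^3·0.84^17 = 1140·0.004096·0.0516117 = 0.240998
  f_B = C(20,3)·0.20^3·0.80^17 = 1140·0.008·0.022518 = 0.205364
Multiply by the mixture weights:
  π_A·f_A = 0.35 × 0.240998 = 0.0843491
  π_B·f_B = 0.65 × 0.205364 = 0.133487
Evidence: 0.0843491 + 0.133487 = 0.217836
P(Class A | data) ≈ 0.3872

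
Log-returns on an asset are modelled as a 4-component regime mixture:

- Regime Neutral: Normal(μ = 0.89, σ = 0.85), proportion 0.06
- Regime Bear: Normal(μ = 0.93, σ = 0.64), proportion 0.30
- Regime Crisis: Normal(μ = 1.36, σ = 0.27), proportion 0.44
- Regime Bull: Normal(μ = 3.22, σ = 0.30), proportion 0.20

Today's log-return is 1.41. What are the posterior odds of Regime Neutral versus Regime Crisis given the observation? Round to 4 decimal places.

The posterior odds equal the prior odds times the likelihood ratio: (π_i/π_j)·(f_i(x)/f_j(x)).
Evaluate each component's likelihood at the observed value:
  p_Neutral = (1/(0.85·√(2π)))·exp(−(1.41−0.89)²/(2·0.85²)) = 0.469344·exp(-0.18713) = 0.389244
  p_Bear = (1/(0.64·√(2π)))·exp(−(1.41−0.93)²/(2·0.64²)) = 0.623347·exp(-0.28125) = 0.470527
  p_Crisis = (1/(0.27·√(2π)))·exp(−(1.41−1.36)²/(2·0.27²)) = 1.477564·exp(-0.01715) = 1.45244
  p_Bull = (1/(0.30·√(2π)))·exp(−(1.41−3.22)²/(2·0.30²)) = 1.329808·exp(-18.20056) = 1.65725e-08
Odds = (0.06/0.44) × (0.389244/1.45244) = 0.136364 × 0.267993 ≈ 0.0365

0.0365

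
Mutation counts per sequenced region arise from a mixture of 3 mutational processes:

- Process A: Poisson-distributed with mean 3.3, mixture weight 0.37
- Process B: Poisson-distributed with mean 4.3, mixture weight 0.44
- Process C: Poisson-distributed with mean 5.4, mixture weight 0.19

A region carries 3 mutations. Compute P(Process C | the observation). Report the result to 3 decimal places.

The responsibility of component k is π_k f_k(x) divided by Σ_j π_j f_j(x).
Evaluate each component's likelihood at the observed value:
  L_A = e^(−3.3)·3.3^3/3! = 0.220912
  L_B = e^(−4.3)·4.3^3/3! = 0.179799
  L_C = e^(−5.4)·5.4^3/3! = 0.118533
Prior × likelihood for each component:
  π_A·L_A = 0.37 × 0.220912 = 0.0817373
  π_B·L_B = 0.44 × 0.179799 = 0.0791117
  π_C·L_C = 0.19 × 0.118533 = 0.0225213
Evidence: 0.0817373 + 0.0791117 + 0.0225213 = 0.18337
So the posterior for Process C is 0.0225213 / 0.18337 ≈ 0.123.

0.123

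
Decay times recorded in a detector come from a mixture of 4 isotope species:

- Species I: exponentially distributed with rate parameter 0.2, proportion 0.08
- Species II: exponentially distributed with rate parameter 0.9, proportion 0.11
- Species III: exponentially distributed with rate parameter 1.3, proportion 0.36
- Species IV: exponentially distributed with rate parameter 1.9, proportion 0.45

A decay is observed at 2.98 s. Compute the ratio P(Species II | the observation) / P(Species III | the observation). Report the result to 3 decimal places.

0.697

Only the two components matter; the odds are (P(Z=i) f_i(x)) / (P(Z=j) f_j(x)).
Exponential densities:
  L_I = 0.2·e^(−0.2·2.98) = 0.2·e^(−0.5960) = 0.110202
  L_II = 0.9·e^(−0.9·2.98) = 0.9·e^(−2.6820) = 0.0615835
  L_III = 1.3·e^(−1.3·2.98) = 1.3·e^(−3.8740) = 0.0270076
  L_IV = 1.9·e^(−1.9·2.98) = 1.9·e^(−5.6620) = 0.00660356
Odds = (0.11/0.36) × (0.0615835/0.0270076) = 0.305556 × 2.28023 ≈ 0.697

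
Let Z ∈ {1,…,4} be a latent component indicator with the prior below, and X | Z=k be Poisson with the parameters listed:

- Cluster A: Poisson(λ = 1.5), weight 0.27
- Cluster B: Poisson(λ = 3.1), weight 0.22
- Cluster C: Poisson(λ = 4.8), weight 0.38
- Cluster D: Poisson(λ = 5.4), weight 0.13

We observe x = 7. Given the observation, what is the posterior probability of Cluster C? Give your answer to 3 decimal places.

Apply Bayes' rule: the posterior for each component is proportional to its prior times its likelihood at x.
Component likelihoods at x = 7:
  p_A = e^(−1.5)·1.5^7/7! = 0.000756426
  p_B = e^(−3.1)·3.1^7/7! = 0.0245917
  p_C = e^(−4.8)·4.8^7/7! = 0.0958616
  p_D = e^(−5.4)·5.4^7/7! = 0.119987
Unnormalised posteriors:
  P(Z=A)·p_A = 0.27 × 0.000756426 = 0.000204235
  P(Z=B)·p_B = 0.22 × 0.0245917 = 0.00541017
  P(Z=C)·p_C = 0.38 × 0.0958616 = 0.0364274
  P(Z=D)·p_D = 0.13 × 0.119987 = 0.0155984
Normaliser: 0.000204235 + 0.00541017 + 0.0364274 + 0.0155984 = 0.0576402
P(Cluster C | x) = 0.0364274 / 0.0576402 ≈ 0.632

0.632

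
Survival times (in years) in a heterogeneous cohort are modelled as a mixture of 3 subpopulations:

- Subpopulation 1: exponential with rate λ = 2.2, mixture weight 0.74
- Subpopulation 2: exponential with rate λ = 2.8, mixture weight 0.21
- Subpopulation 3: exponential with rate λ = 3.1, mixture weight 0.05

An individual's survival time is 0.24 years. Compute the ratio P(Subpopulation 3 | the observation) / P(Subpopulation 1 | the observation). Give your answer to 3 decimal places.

0.077

Only the two components matter; the odds are (π_i f_i(x)) / (π_j f_j(x)).
Component likelihoods at x = 0.24 years:
  L_1 = 2.2·e^(−2.2·0.24) = 2.2·e^(−0.5280) = 1.29752
  L_2 = 2.8·e^(−2.8·0.24) = 2.8·e^(−0.6720) = 1.42992
  L_3 = 3.1·e^(−3.1·0.24) = 3.1·e^(−0.7440) = 1.47315
Odds = (0.05/0.74) × (1.47315/1.29752) = 0.0675676 × 1.13535 ≈ 0.077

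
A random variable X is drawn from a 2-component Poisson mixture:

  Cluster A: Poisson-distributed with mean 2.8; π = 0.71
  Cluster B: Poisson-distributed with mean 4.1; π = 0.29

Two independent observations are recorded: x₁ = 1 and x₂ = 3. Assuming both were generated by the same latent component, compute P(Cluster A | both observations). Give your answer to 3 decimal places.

The responsibility of component k is π_k f_k(x) divided by Σ_j π_j f_j(x).
Since both observations come from the same component, the likelihood for component k is f_k(x₁)·f_k(x₂).
  f_A = [0.170268] × [0.222484] = 0.0378819
  f_B = [0.067948] × [0.190368] = 0.0129351
Multiply by the mixture weights:
  π_A·f_A = 0.71 × 0.0378819 = 0.0268962
  π_B·f_B = 0.29 × 0.0129351 = 0.00375118
Denominator: 0.0268962 + 0.00375118 = 0.0306473
P(Cluster A | data) ≈ 0.878

0.878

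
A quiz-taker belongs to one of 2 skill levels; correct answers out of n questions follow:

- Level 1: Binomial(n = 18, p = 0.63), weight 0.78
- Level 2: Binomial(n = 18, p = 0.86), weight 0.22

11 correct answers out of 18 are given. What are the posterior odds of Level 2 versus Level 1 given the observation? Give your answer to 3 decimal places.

0.010

Posterior odds = (π_i f_i(x)) / (π_j f_j(x)); the normalising sum cancels.
Component likelihoods at x = 11 correct answers out of 18:
  L_1 = C(18,11)·0.63^11·0.37^7 = 31824·0.00620506·0.000949319 = 0.187462
  L_2 = C(18,11)·0.86^11·0.14^7 = 31824·0.190319·1.05414e-06 = 0.0063846
Posterior odds = (π_2·L_2) / (π_1·L_1) = (0.22·0.0063846) / (0.78·0.187462) = 0.00140461 / 0.14622 ≈ 0.010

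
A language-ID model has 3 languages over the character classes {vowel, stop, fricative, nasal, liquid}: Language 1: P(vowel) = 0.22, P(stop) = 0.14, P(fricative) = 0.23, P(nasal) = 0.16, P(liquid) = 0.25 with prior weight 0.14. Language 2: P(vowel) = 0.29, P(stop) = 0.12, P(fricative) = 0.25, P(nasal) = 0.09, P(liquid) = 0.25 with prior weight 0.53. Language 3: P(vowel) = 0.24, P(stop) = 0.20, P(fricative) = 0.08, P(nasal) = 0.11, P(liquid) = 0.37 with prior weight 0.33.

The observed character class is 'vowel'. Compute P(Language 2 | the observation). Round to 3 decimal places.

0.583

Apply Bayes' rule: the posterior for each component is proportional to its prior times its likelihood at x.
Evaluate each component's likelihood at the observed value:
  f_1 = P(vowel | comp) = 0.22
  f_2 = P(vowel | comp) = 0.29
  f_3 = P(vowel | comp) = 0.24
Unnormalised posteriors:
  π_1·f_1 = 0.14 × 0.22 = 0.0308
  π_2·f_2 = 0.53 × 0.29 = 0.1537
  π_3·f_3 = 0.33 × 0.24 = 0.0792
Denominator: 0.0308 + 0.1537 + 0.0792 = 0.2637
So the posterior for Language 2 is 0.1537 / 0.2637 ≈ 0.583.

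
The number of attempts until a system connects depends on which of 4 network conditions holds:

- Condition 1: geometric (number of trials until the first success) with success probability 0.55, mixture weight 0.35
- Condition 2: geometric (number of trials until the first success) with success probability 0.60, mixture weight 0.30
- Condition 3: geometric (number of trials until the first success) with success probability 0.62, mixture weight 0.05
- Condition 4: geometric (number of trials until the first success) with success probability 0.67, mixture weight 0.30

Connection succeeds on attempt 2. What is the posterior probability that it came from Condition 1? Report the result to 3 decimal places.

0.366

P(component k | x) = π_k·f_k(x) / marginal(x), where marginal(x) = Σ_j π_j·f_j(x).
Geometric probabilities:
  f_1 = 0.55·(1−0.55)^1 = 0.55·0.45 = 0.2475
  f_2 = 0.60·(1−0.60)^1 = 0.60·0.4 = 0.24
  f_3 = 0.62·(1−0.62)^1 = 0.62·0.38 = 0.2356
  f_4 = 0.67·(1−0.67)^1 = 0.67·0.33 = 0.2211
Unnormalised posteriors:
  π_1·f_1 = 0.35 × 0.2475 = 0.086625
  π_2·f_2 = 0.30 × 0.24 = 0.072
  π_3·f_3 = 0.05 × 0.2356 = 0.01178
  π_4·f_4 = 0.30 × 0.2211 = 0.06633
Denominator: 0.086625 + 0.072 + 0.01178 + 0.06633 = 0.236735
So the posterior for Condition 1 is 0.086625 / 0.236735 ≈ 0.366.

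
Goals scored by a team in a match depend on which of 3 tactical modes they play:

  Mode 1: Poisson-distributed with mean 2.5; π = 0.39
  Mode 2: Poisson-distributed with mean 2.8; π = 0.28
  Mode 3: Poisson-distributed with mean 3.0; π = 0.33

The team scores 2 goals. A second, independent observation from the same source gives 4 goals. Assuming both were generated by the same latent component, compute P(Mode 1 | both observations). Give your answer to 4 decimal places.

0.3694

The responsibility of component k is P(Z=k) f_k(x) divided by Σ_j P(Z=j) f_j(x).
Since both observations come from the same component, the likelihood for component k is f_k(x₁)·f_k(x₂).
  f_1 = [e^(−2.5)·2.5^2/2! = 0.256516] × [0.133602] = 0.034271
  f_2 = [e^(−2.8)·2.8^2/2! = 0.238375] × [0.155739] = 0.0371243
  f_3 = [e^(−3.0)·3.0^2/2! = 0.224042] × [0.168031] = 0.037646
Unnormalised posteriors:
  P(Z=1)·f_1 = 0.39 × 0.034271 = 0.0133657
  P(Z=2)·f_2 = 0.28 × 0.0371243 = 0.0103948
  P(Z=3)·f_3 = 0.33 × 0.037646 = 0.0124232
Sum: 0.0133657 + 0.0103948 + 0.0124232 = 0.0361837
Responsibility of Mode 1: 0.0133657 / 0.0361837 ≈ 0.3694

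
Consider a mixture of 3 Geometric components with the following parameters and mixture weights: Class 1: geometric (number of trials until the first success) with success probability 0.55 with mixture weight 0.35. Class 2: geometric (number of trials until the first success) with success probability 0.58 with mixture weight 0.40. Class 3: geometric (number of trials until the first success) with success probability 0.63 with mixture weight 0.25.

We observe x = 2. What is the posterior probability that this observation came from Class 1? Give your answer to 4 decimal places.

0.3575

P(component k | x) = π_k·f_k(x) / marginal(x), where marginal(x) = Σ_j π_j·f_j(x).
Evaluate each component's likelihood at the observed value:
  f_1 = 0.55·(1−0.55)^1 = 0.55·0.45 = 0.2475
  f_2 = 0.58·(1−0.58)^1 = 0.58·0.42 = 0.2436
  f_3 = 0.63·(1−0.63)^1 = 0.63·0.37 = 0.2331
Weight by the priors:
  π_1·f_1 = 0.35 × 0.2475 = 0.086625
  π_2·f_2 = 0.40 × 0.2436 = 0.09744
  π_3·f_3 = 0.25 × 0.2331 = 0.058275
Marginal: 0.086625 + 0.09744 + 0.058275 = 0.24234
So the posterior for Class 1 is 0.086625 / 0.24234 ≈ 0.3575.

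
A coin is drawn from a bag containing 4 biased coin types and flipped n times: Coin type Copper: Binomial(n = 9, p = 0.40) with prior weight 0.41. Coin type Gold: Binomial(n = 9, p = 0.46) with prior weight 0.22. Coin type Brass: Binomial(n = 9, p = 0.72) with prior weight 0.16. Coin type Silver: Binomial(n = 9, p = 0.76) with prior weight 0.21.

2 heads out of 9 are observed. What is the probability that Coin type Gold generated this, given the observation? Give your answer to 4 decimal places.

0.2517

Apply Bayes' rule: the posterior for each component is proportional to its prior times its likelihood at x.
Binomial probabilities:
  f_Copper = C(9,2)·0.40^2·0.60^7 = 36·0.16·0.0279936 = 0.161243
  f_Gold = C(9,2)·0.46^2·0.54^7 = 36·0.2116·0.0133893 = 0.101994
  f_Brass = C(9,2)·0.72^2·0.28^7 = 36·0.5184·0.000134929 = 0.0025181
  f_Silver = C(9,2)·0.76^2·0.24^7 = 36·0.5776·4.58647e-05 = 0.000953693
Unnormalised posteriors:
  P(Z=Copper)·f_Copper = 0.41 × 0.161243 = 0.0661097
  P(Z=Gold)·f_Gold = 0.22 × 0.101994 = 0.0224387
  P(Z=Brass)·f_Brass = 0.16 × 0.0025181 = 0.000402897
  P(Z=Silver)·f_Silver = 0.21 × 0.000953693 = 0.000200275
Denominator: 0.0661097 + 0.0224387 + 0.000402897 + 0.000200275 = 0.0891515
P(Coin type Gold | 2 heads out of 9) ≈ 0.2517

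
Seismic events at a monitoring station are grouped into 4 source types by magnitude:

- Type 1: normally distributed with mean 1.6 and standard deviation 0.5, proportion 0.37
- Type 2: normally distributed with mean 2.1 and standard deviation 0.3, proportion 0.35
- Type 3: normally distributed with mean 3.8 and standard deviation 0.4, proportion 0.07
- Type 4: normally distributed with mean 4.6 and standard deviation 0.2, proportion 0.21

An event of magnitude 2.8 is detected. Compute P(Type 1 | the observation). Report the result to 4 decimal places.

Posterior ∝ prior × likelihood, so P(k | x) ∝ π_k f_k(x); normalise over all components.
Evaluate each component's likelihood at the observed value:
  f_1 = 0.0447891
  f_2 = 0.0874063
  f_3 = 0.0438208
  f_4 = 5.13989e-18
Weight by the priors:
  π_1·f_1 = 0.37 × 0.0447891 = 0.016572
  π_2·f_2 = 0.35 × 0.0874063 = 0.0305922
  π_3·f_3 = 0.07 × 0.0438208 = 0.00306745
  π_4·f_4 = 0.21 × 5.13989e-18 = 1.07938e-18
Denominator: 0.016572 + 0.0305922 + 0.00306745 + 1.07938e-18 = 0.0502316
Responsibility of Type 1: 0.016572 / 0.0502316 ≈ 0.3299

0.3299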